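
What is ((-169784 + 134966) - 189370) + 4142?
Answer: -220046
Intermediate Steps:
((-169784 + 134966) - 189370) + 4142 = (-34818 - 189370) + 4142 = -224188 + 4142 = -220046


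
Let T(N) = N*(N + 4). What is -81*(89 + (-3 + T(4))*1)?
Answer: -9558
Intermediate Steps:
T(N) = N*(4 + N)
-81*(89 + (-3 + T(4))*1) = -81*(89 + (-3 + 4*(4 + 4))*1) = -81*(89 + (-3 + 4*8)*1) = -81*(89 + (-3 + 32)*1) = -81*(89 + 29*1) = -81*(89 + 29) = -81*118 = -9558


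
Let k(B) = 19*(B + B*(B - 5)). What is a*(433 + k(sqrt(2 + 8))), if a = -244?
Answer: -152012 + 18544*sqrt(10) ≈ -93371.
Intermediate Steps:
k(B) = 19*B + 19*B*(-5 + B) (k(B) = 19*(B + B*(-5 + B)) = 19*B + 19*B*(-5 + B))
a*(433 + k(sqrt(2 + 8))) = -244*(433 + 19*sqrt(2 + 8)*(-4 + sqrt(2 + 8))) = -244*(433 + 19*sqrt(10)*(-4 + sqrt(10))) = -105652 - 4636*sqrt(10)*(-4 + sqrt(10))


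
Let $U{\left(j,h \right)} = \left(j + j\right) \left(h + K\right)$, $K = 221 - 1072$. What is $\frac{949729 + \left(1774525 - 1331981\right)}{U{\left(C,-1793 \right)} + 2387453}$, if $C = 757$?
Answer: $- \frac{154697}{179507} \approx -0.86179$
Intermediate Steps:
$K = -851$ ($K = 221 - 1072 = -851$)
$U{\left(j,h \right)} = 2 j \left(-851 + h\right)$ ($U{\left(j,h \right)} = \left(j + j\right) \left(h - 851\right) = 2 j \left(-851 + h\right)$)
$\frac{949729 + \left(1774525 - 1331981\right)}{U{\left(C,-1793 \right)} + 2387453} = \frac{949729 + \left(1774525 - 1331981\right)}{2 \cdot 757 \left(-851 - 1793\right) + 2387453} = \frac{949729 + 442544}{2 \cdot 757 \left(-2644\right) + 2387453} = \frac{1392273}{-4003016 + 2387453} = \frac{1392273}{-1615563} = 1392273 \left(- \frac{1}{1615563}\right) = - \frac{154697}{179507}$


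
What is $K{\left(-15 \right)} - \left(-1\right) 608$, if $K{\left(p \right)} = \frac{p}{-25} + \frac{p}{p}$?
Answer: $\frac{3048}{5} \approx 609.6$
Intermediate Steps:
$K{\left(p \right)} = 1 - \frac{p}{25}$ ($K{\left(p \right)} = p \left(- \frac{1}{25}\right) + 1 = - \frac{p}{25} + 1 = 1 - \frac{p}{25}$)
$K{\left(-15 \right)} - \left(-1\right) 608 = \left(1 - - \frac{3}{5}\right) - \left(-1\right) 608 = \left(1 + \frac{3}{5}\right) - -608 = \frac{8}{5} + 608 = \frac{3048}{5}$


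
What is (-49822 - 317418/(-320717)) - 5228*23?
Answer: -54542739904/320717 ≈ -1.7007e+5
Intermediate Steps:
(-49822 - 317418/(-320717)) - 5228*23 = (-49822 - 317418*(-1/320717)) - 120244 = (-49822 + 317418/320717) - 120244 = -15978444956/320717 - 120244 = -54542739904/320717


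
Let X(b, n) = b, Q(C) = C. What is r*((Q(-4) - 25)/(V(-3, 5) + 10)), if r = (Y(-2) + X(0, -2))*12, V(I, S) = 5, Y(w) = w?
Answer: 232/5 ≈ 46.400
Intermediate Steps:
r = -24 (r = (-2 + 0)*12 = -2*12 = -24)
r*((Q(-4) - 25)/(V(-3, 5) + 10)) = -24*(-4 - 25)/(5 + 10) = -(-696)/15 = -24*(-29/15) = 232/5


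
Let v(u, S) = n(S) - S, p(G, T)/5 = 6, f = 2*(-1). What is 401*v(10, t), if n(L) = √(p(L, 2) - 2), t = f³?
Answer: 3208 + 802*√7 ≈ 5329.9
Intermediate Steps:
f = -2
t = -8 (t = (-2)³ = -8)
p(G, T) = 30 (p(G, T) = 5*6 = 30)
n(L) = 2*√7 (n(L) = √(30 - 2) = √28 = 2*√7)
v(u, S) = -S + 2*√7 (v(u, S) = 2*√7 - S = -S + 2*√7)
401*v(10, t) = 401*(-1*(-8) + 2*√7) = 401*(8 + 2*√7) = 3208 + 802*√7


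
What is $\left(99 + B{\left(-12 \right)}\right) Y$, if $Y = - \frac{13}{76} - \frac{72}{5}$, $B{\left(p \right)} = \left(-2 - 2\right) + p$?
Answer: $- \frac{459571}{380} \approx -1209.4$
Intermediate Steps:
$B{\left(p \right)} = -4 + p$
$Y = - \frac{5537}{380}$ ($Y = \left(-13\right) \frac{1}{76} - \frac{72}{5} = - \frac{13}{76} - \frac{72}{5} = - \frac{5537}{380} \approx -14.571$)
$\left(99 + B{\left(-12 \right)}\right) Y = \left(99 - 16\right) \left(- \frac{5537}{380}\right) = 83 \left(- \frac{5537}{380}\right) = - \frac{459571}{380}$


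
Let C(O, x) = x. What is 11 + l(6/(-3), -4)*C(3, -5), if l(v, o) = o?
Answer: 31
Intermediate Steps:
11 + l(6/(-3), -4)*C(3, -5) = 11 - 4*(-5) = 11 + 20 = 31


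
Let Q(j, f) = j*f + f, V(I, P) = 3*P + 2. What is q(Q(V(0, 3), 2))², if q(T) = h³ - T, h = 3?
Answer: 9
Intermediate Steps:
V(I, P) = 2 + 3*P
Q(j, f) = f + f*j (Q(j, f) = f*j + f = f + f*j)
q(T) = 27 - T (q(T) = 3³ - T = 27 - T)
q(Q(V(0, 3), 2))² = (27 - 2*(1 + (2 + 3*3)))² = (27 - 2*(1 + (2 + 9)))² = (27 - 2*(1 + 11))² = (27 - 2*12)² = (27 - 1*24)² = (27 - 24)² = 3² = 9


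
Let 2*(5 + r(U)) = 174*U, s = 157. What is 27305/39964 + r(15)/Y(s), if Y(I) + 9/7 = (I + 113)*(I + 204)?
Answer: 18993355105/27266677884 ≈ 0.69658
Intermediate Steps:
Y(I) = -9/7 + (113 + I)*(204 + I) (Y(I) = -9/7 + (I + 113)*(I + 204) = -9/7 + (113 + I)*(204 + I))
r(U) = -5 + 87*U (r(U) = -5 + (174*U)/2 = -5 + 87*U)
27305/39964 + r(15)/Y(s) = 27305/39964 + (-5 + 87*15)/(161355/7 + 157² + 317*157) = 27305*(1/39964) + (-5 + 1305)/(161355/7 + 24649 + 49769) = 27305/39964 + 1300/(682281/7) = 27305/39964 + 1300*(7/682281) = 27305/39964 + 9100/682281 = 18993355105/27266677884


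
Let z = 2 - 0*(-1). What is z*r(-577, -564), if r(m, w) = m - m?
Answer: 0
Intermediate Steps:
r(m, w) = 0
z = 2 (z = 2 - 1*0 = 2 + 0 = 2)
z*r(-577, -564) = 2*0 = 0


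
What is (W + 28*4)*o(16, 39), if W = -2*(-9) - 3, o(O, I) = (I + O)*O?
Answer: 111760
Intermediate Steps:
o(O, I) = O*(I + O)
W = 15 (W = 18 - 3 = 15)
(W + 28*4)*o(16, 39) = (15 + 28*4)*(16*(39 + 16)) = (15 + 112)*(16*55) = 127*880 = 111760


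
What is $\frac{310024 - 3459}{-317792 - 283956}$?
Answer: $- \frac{43795}{85964} \approx -0.50946$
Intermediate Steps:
$\frac{310024 - 3459}{-317792 - 283956} = \frac{306565}{-601748} = 306565 \left(- \frac{1}{601748}\right) = - \frac{43795}{85964}$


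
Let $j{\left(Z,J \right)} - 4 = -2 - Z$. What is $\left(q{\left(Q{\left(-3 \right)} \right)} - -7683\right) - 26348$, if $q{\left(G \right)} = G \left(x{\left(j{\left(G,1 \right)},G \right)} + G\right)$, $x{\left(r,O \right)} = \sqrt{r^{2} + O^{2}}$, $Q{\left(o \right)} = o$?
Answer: $-18656 - 3 \sqrt{34} \approx -18674.0$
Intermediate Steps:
$j{\left(Z,J \right)} = 2 - Z$ ($j{\left(Z,J \right)} = 4 - \left(2 + Z\right) = 2 - Z$)
$x{\left(r,O \right)} = \sqrt{O^{2} + r^{2}}$
$q{\left(G \right)} = G \left(G + \sqrt{G^{2} + \left(2 - G\right)^{2}}\right)$ ($q{\left(G \right)} = G \left(\sqrt{G^{2} + \left(2 - G\right)^{2}} + G\right) = G \left(G + \sqrt{G^{2} + \left(2 - G\right)^{2}}\right)$)
$\left(q{\left(Q{\left(-3 \right)} \right)} - -7683\right) - 26348 = \left(- 3 \left(-3 + \sqrt{\left(-3\right)^{2} + \left(-2 - 3\right)^{2}}\right) - -7683\right) - 26348 = \left(- 3 \left(-3 + \sqrt{9 + \left(-5\right)^{2}}\right) + 7683\right) - 26348 = \left(- 3 \left(-3 + \sqrt{9 + 25}\right) + 7683\right) - 26348 = \left(- 3 \left(-3 + \sqrt{34}\right) + 7683\right) - 26348 = \left(\left(9 - 3 \sqrt{34}\right) + 7683\right) - 26348 = \left(7692 - 3 \sqrt{34}\right) - 26348 = -18656 - 3 \sqrt{34}$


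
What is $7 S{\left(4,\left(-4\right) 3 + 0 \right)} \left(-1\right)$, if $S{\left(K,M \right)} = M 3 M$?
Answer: $-3024$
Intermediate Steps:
$S{\left(K,M \right)} = 3 M^{2}$ ($S{\left(K,M \right)} = 3 M M = 3 M^{2}$)
$7 S{\left(4,\left(-4\right) 3 + 0 \right)} \left(-1\right) = 7 \cdot 3 \left(\left(-4\right) 3 + 0\right)^{2} \left(-1\right) = 7 \cdot 3 \left(-12 + 0\right)^{2} \left(-1\right) = 7 \cdot 3 \left(-12\right)^{2} \left(-1\right) = 7 \cdot 3 \cdot 144 \left(-1\right) = 7 \cdot 432 \left(-1\right) = 3024 \left(-1\right) = -3024$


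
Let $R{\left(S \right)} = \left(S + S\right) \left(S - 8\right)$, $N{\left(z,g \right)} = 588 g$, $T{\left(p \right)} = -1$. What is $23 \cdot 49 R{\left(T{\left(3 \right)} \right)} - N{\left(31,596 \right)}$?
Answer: $-330162$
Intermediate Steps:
$R{\left(S \right)} = 2 S \left(-8 + S\right)$
$23 \cdot 49 R{\left(T{\left(3 \right)} \right)} - N{\left(31,596 \right)} = 23 \cdot 49 \cdot 2 \left(-1\right) \left(-8 - 1\right) - 588 \cdot 596 = 1127 \cdot 2 \left(-1\right) \left(-9\right) - 350448 = 1127 \cdot 18 - 350448 = 20286 - 350448 = -330162$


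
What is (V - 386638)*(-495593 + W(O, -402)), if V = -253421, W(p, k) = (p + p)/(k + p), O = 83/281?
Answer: 35806207724822367/112879 ≈ 3.1721e+11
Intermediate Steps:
O = 83/281 (O = 83*(1/281) = 83/281 ≈ 0.29537)
W(p, k) = 2*p/(k + p) (W(p, k) = (2*p)/(k + p) = 2*p/(k + p))
(V - 386638)*(-495593 + W(O, -402)) = (-253421 - 386638)*(-495593 + 2*(83/281)/(-402 + 83/281)) = -640059*(-495593 + 2*(83/281)/(-112879/281)) = -640059*(-495593 + 2*(83/281)*(-281/112879)) = -640059*(-495593 - 166/112879) = -640059*(-55942042413/112879) = 35806207724822367/112879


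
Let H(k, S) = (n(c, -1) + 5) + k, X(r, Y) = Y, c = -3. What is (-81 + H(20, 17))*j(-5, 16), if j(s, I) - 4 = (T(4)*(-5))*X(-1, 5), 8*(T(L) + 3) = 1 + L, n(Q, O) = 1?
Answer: -27885/8 ≈ -3485.6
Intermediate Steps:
T(L) = -23/8 + L/8 (T(L) = -3 + (1 + L)/8 = -3 + (1/8 + L/8) = -23/8 + L/8)
j(s, I) = 507/8 (j(s, I) = 4 + ((-23/8 + (1/8)*4)*(-5))*5 = 4 + ((-23/8 + 1/2)*(-5))*5 = 4 - 19/8*(-5)*5 = 4 + (95/8)*5 = 4 + 475/8 = 507/8)
H(k, S) = 6 + k (H(k, S) = (1 + 5) + k = 6 + k)
(-81 + H(20, 17))*j(-5, 16) = (-81 + (6 + 20))*(507/8) = (-81 + 26)*(507/8) = -55*507/8 = -27885/8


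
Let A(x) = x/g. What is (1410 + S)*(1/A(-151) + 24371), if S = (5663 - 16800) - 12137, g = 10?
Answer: -80459760504/151 ≈ -5.3285e+8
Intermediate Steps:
S = -23274 (S = -11137 - 12137 = -23274)
A(x) = x/10
(1410 + S)*(1/A(-151) + 24371) = (1410 - 23274)*(1/((⅒)*(-151)) + 24371) = -21864*(1/(-151/10) + 24371) = -21864*(-10/151 + 24371) = -21864*3680011/151 = -80459760504/151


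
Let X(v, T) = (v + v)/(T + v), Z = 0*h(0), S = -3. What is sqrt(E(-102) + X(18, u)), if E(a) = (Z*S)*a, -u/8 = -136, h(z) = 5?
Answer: 3*sqrt(1106)/553 ≈ 0.18042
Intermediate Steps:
u = 1088 (u = -8*(-136) = 1088)
Z = 0 (Z = 0*5 = 0)
X(v, T) = 2*v/(T + v) (X(v, T) = (2*v)/(T + v) = 2*v/(T + v))
E(a) = 0 (E(a) = (0*(-3))*a = 0*a = 0)
sqrt(E(-102) + X(18, u)) = sqrt(0 + 2*18/(1088 + 18)) = sqrt(0 + 2*18/1106) = sqrt(0 + 2*18*(1/1106)) = sqrt(0 + 18/553) = sqrt(18/553) = 3*sqrt(1106)/553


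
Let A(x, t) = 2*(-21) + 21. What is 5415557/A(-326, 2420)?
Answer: -773651/3 ≈ -2.5788e+5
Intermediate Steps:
A(x, t) = -21 (A(x, t) = -42 + 21 = -21)
5415557/A(-326, 2420) = 5415557/(-21) = 5415557*(-1/21) = -773651/3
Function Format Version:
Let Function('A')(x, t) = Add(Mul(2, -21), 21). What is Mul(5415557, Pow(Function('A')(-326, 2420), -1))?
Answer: Rational(-773651, 3) ≈ -2.5788e+5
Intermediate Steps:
Function('A')(x, t) = -21 (Function('A')(x, t) = Add(-42, 21) = -21)
Mul(5415557, Pow(Function('A')(-326, 2420), -1)) = Mul(5415557, Pow(-21, -1)) = Mul(5415557, Rational(-1, 21)) = Rational(-773651, 3)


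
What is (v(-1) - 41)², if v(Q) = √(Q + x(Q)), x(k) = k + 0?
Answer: (41 - I*√2)² ≈ 1679.0 - 115.97*I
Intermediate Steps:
x(k) = k
v(Q) = √2*√Q (v(Q) = √(Q + Q) = √(2*Q) = √2*√Q)
(v(-1) - 41)² = (√2*√(-1) - 41)² = (√2*I - 41)² = (I*√2 - 41)² = (-41 + I*√2)²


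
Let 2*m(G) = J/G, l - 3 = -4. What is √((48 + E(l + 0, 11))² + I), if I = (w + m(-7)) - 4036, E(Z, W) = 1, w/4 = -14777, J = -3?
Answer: I*√11905586/14 ≈ 246.46*I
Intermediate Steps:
w = -59108 (w = 4*(-14777) = -59108)
l = -1 (l = 3 - 4 = -1)
m(G) = -3/(2*G) (m(G) = (-3/G)/2 = -3/(2*G))
I = -884013/14 (I = (-59108 - 3/2/(-7)) - 4036 = (-59108 - 3/2*(-⅐)) - 4036 = (-59108 + 3/14) - 4036 = -827509/14 - 4036 = -884013/14 ≈ -63144.)
√((48 + E(l + 0, 11))² + I) = √((48 + 1)² - 884013/14) = √(49² - 884013/14) = √(2401 - 884013/14) = √(-850399/14) = I*√11905586/14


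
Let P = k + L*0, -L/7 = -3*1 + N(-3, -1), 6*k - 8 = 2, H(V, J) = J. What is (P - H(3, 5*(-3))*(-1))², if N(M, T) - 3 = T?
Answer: 1600/9 ≈ 177.78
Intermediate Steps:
N(M, T) = 3 + T
k = 5/3 (k = 4/3 + (⅙)*2 = 4/3 + ⅓ = 5/3 ≈ 1.6667)
L = 7 (L = -7*(-3*1 + (3 - 1)) = -7*(-3 + 2) = -7*(-1) = 7)
P = 5/3 (P = 5/3 + 7*0 = 5/3 + 0 = 5/3 ≈ 1.6667)
(P - H(3, 5*(-3))*(-1))² = (5/3 - 5*(-3)*(-1))² = (5/3 - 1*(-15)*(-1))² = (5/3 + 15*(-1))² = (5/3 - 15)² = (-40/3)² = 1600/9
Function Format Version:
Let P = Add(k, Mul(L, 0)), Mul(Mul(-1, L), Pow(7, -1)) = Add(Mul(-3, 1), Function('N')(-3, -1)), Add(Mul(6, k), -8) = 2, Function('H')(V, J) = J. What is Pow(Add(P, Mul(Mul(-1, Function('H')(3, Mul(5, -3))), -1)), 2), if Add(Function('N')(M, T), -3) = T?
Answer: Rational(1600, 9) ≈ 177.78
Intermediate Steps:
Function('N')(M, T) = Add(3, T)
k = Rational(5, 3) (k = Add(Rational(4, 3), Mul(Rational(1, 6), 2)) = Add(Rational(4, 3), Rational(1, 3)) = Rational(5, 3) ≈ 1.6667)
L = 7 (L = Mul(-7, Add(Mul(-3, 1), Add(3, -1))) = Mul(-7, Add(-3, 2)) = Mul(-7, -1) = 7)
P = Rational(5, 3) (P = Add(Rational(5, 3), Mul(7, 0)) = Add(Rational(5, 3), 0) = Rational(5, 3) ≈ 1.6667)
Pow(Add(P, Mul(Mul(-1, Function('H')(3, Mul(5, -3))), -1)), 2) = Pow(Add(Rational(5, 3), Mul(Mul(-1, Mul(5, -3)), -1)), 2) = Pow(Add(Rational(5, 3), Mul(Mul(-1, -15), -1)), 2) = Pow(Add(Rational(5, 3), Mul(15, -1)), 2) = Pow(Add(Rational(5, 3), -15), 2) = Pow(Rational(-40, 3), 2) = Rational(1600, 9)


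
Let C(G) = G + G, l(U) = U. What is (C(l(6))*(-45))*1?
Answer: -540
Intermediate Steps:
C(G) = 2*G
(C(l(6))*(-45))*1 = ((2*6)*(-45))*1 = (12*(-45))*1 = -540*1 = -540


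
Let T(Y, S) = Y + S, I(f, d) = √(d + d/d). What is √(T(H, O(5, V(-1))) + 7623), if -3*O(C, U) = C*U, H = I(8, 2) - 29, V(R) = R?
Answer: √(68361 + 9*√3)/3 ≈ 87.163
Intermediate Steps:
I(f, d) = √(1 + d) (I(f, d) = √(d + 1) = √(1 + d))
H = -29 + √3 (H = √(1 + 2) - 29 = √3 - 29 = -29 + √3 ≈ -27.268)
O(C, U) = -C*U/3
T(Y, S) = S + Y
√(T(H, O(5, V(-1))) + 7623) = √((-⅓*5*(-1) + (-29 + √3)) + 7623) = √((5/3 + (-29 + √3)) + 7623) = √((-82/3 + √3) + 7623) = √(22787/3 + √3)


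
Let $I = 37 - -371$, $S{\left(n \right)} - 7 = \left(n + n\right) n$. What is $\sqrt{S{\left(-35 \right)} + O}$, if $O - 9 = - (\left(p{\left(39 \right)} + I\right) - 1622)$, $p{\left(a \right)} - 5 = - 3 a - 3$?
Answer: $\sqrt{3795} \approx 61.604$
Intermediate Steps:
$S{\left(n \right)} = 7 + 2 n^{2}$ ($S{\left(n \right)} = 7 + \left(n + n\right) n = 7 + 2 n n = 7 + 2 n^{2}$)
$p{\left(a \right)} = 2 - 3 a$ ($p{\left(a \right)} = 5 - \left(3 + 3 a\right) = 2 - 3 a$)
$I = 408$ ($I = 37 + 371 = 408$)
$O = 1338$ ($O = 9 - \left(\left(\left(2 - 117\right) + 408\right) - 1622\right) = 9 - \left(\left(-115 + 408\right) - 1622\right) = 9 - \left(293 - 1622\right) = 9 - -1329 = 9 + 1329 = 1338$)
$\sqrt{S{\left(-35 \right)} + O} = \sqrt{\left(7 + 2 \left(-35\right)^{2}\right) + 1338} = \sqrt{\left(7 + 2 \cdot 1225\right) + 1338} = \sqrt{\left(7 + 2450\right) + 1338} = \sqrt{2457 + 1338} = \sqrt{3795}$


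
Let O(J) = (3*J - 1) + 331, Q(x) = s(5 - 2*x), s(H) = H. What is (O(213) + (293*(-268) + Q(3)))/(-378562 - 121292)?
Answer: 12926/83309 ≈ 0.15516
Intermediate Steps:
Q(x) = 5 - 2*x
O(J) = 330 + 3*J (O(J) = (-1 + 3*J) + 331 = 330 + 3*J)
(O(213) + (293*(-268) + Q(3)))/(-378562 - 121292) = ((330 + 3*213) + (293*(-268) + (5 - 2*3)))/(-378562 - 121292) = ((330 + 639) + (-78524 + (5 - 6)))/(-499854) = (969 + (-78524 - 1))*(-1/499854) = (969 - 78525)*(-1/499854) = -77556*(-1/499854) = 12926/83309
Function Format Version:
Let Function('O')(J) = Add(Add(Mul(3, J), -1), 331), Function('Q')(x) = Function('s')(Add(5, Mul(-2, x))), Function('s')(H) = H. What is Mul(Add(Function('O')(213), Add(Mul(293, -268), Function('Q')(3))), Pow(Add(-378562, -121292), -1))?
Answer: Rational(12926, 83309) ≈ 0.15516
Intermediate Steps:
Function('Q')(x) = Add(5, Mul(-2, x))
Function('O')(J) = Add(330, Mul(3, J)) (Function('O')(J) = Add(Add(-1, Mul(3, J)), 331) = Add(330, Mul(3, J)))
Mul(Add(Function('O')(213), Add(Mul(293, -268), Function('Q')(3))), Pow(Add(-378562, -121292), -1)) = Mul(Add(Add(330, Mul(3, 213)), Add(Mul(293, -268), Add(5, Mul(-2, 3)))), Pow(Add(-378562, -121292), -1)) = Mul(Add(Add(330, 639), Add(-78524, Add(5, -6))), Pow(-499854, -1)) = Mul(Add(969, Add(-78524, -1)), Rational(-1, 499854)) = Mul(Add(969, -78525), Rational(-1, 499854)) = Mul(-77556, Rational(-1, 499854)) = Rational(12926, 83309)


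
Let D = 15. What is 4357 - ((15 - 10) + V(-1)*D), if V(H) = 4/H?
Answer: 4412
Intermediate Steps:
4357 - ((15 - 10) + V(-1)*D) = 4357 - ((15 - 10) + (4/(-1))*15) = 4357 - (5 + (4*(-1))*15) = 4357 - (5 - 4*15) = 4357 - (5 - 60) = 4357 - 1*(-55) = 4357 + 55 = 4412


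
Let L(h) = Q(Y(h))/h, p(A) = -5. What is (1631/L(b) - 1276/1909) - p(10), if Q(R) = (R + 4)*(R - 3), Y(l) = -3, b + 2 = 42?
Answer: -62246773/5727 ≈ -10869.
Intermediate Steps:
b = 40 (b = -2 + 42 = 40)
Q(R) = (-3 + R)*(4 + R) (Q(R) = (4 + R)*(-3 + R) = (-3 + R)*(4 + R))
L(h) = -6/h (L(h) = (-12 - 3 + (-3)**2)/h = (-12 - 3 + 9)/h = -6/h)
(1631/L(b) - 1276/1909) - p(10) = (1631/((-6/40)) - 1276/1909) - 1*(-5) = (1631/((-6*1/40)) - 1276*1/1909) + 5 = (1631/(-3/20) - 1276/1909) + 5 = (1631*(-20/3) - 1276/1909) + 5 = (-32620/3 - 1276/1909) + 5 = -62275408/5727 + 5 = -62246773/5727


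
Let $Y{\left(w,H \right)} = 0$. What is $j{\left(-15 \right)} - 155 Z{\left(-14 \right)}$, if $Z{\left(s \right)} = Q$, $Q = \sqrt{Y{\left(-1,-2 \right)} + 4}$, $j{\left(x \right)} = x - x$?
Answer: $-310$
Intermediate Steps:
$j{\left(x \right)} = 0$
$Q = 2$ ($Q = \sqrt{0 + 4} = \sqrt{4} = 2$)
$Z{\left(s \right)} = 2$
$j{\left(-15 \right)} - 155 Z{\left(-14 \right)} = 0 - 310 = -310$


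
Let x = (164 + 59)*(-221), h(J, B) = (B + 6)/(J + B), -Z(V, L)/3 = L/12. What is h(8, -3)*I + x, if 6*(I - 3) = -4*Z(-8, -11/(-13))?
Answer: -1281309/26 ≈ -49281.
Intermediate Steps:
Z(V, L) = -L/4 (Z(V, L) = -3*L/12 = -L/4)
h(J, B) = (6 + B)/(B + J)
I = 245/78 (I = 3 + (-(-1)*(-11/(-13)))/6 = 3 + (-(-1)*(-11*(-1/13)))/6 = 3 + (-(-1)*11/13)/6 = 3 + (-4*(-11/52))/6 = 3 + (1/6)*(11/13) = 3 + 11/78 = 245/78 ≈ 3.1410)
x = -49283 (x = 223*(-221) = -49283)
h(8, -3)*I + x = ((6 - 3)/(-3 + 8))*(245/78) - 49283 = (3/5)*(245/78) - 49283 = 49/26 - 49283 = -1281309/26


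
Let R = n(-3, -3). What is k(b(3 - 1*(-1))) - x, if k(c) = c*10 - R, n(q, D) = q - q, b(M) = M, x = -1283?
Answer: 1323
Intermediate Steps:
n(q, D) = 0
R = 0
k(c) = 10*c (k(c) = c*10 - 1*0 = 10*c + 0 = 10*c)
k(b(3 - 1*(-1))) - x = 10*(3 - 1*(-1)) - 1*(-1283) = 10*(3 + 1) + 1283 = 10*4 + 1283 = 40 + 1283 = 1323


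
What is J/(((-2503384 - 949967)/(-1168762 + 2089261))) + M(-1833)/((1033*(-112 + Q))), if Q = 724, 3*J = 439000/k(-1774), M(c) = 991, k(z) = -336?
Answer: 197124428716793/1698040313508 ≈ 116.09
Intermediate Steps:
J = -54875/126 (J = (439000/(-336))/3 = (439000*(-1/336))/3 = (1/3)*(-54875/42) = -54875/126 ≈ -435.52)
J/(((-2503384 - 949967)/(-1168762 + 2089261))) + M(-1833)/((1033*(-112 + Q))) = -54875*(-1168762 + 2089261)/(-2503384 - 949967)/126 + 991/((1033*(-112 + 724))) = -54875/(126*((-3453351/920499))) + 991/((1033*612)) = -54875/(126*((-3453351*1/920499))) + 991/632196 = -54875/(126*(-1151117/306833)) + 991*(1/632196) = -54875/126*(-306833/1151117) + 991/632196 = 16837460875/145040742 + 991/632196 = 197124428716793/1698040313508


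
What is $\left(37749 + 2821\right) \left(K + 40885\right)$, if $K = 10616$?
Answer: $2089395570$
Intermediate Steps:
$\left(37749 + 2821\right) \left(K + 40885\right) = \left(37749 + 2821\right) \left(10616 + 40885\right) = 40570 \cdot 51501 = 2089395570$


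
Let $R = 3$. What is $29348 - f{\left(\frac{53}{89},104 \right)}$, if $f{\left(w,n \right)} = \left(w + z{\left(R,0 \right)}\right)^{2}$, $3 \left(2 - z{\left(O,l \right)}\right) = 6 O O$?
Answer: $\frac{230585867}{7921} \approx 29111.0$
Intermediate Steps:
$z{\left(O,l \right)} = 2 - 2 O^{2}$ ($z{\left(O,l \right)} = 2 - \frac{6 O O}{3} = 2 - \frac{6 O^{2}}{3} = 2 - 2 O^{2}$)
$f{\left(w,n \right)} = \left(-16 + w\right)^{2}$ ($f{\left(w,n \right)} = \left(w + \left(2 - 2 \cdot 3^{2}\right)\right)^{2} = \left(w + \left(2 - 18\right)\right)^{2} = \left(w - 16\right)^{2} = \left(-16 + w\right)^{2}$)
$29348 - f{\left(\frac{53}{89},104 \right)} = 29348 - \left(-16 + \frac{53}{89}\right)^{2} = 29348 - \left(- \frac{1371}{89}\right)^{2} = 29348 - \frac{1879641}{7921} = \frac{230585867}{7921}$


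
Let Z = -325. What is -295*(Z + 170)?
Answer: 45725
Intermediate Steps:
-295*(Z + 170) = -295*(-325 + 170) = -295*(-155) = 45725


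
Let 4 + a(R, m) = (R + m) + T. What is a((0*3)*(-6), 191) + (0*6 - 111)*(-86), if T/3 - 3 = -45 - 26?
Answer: 9529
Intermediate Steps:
T = -204 (T = 9 + 3*(-45 - 26) = 9 + 3*(-71) = 9 - 213 = -204)
a(R, m) = -208 + R + m (a(R, m) = -4 + ((R + m) - 204) = -4 + (-204 + R + m) = -208 + R + m)
a((0*3)*(-6), 191) + (0*6 - 111)*(-86) = (-208 + (0*3)*(-6) + 191) + (0*6 - 111)*(-86) = (-208 + 0*(-6) + 191) + (0 - 111)*(-86) = (-208 + 0 + 191) - 111*(-86) = -17 + 9546 = 9529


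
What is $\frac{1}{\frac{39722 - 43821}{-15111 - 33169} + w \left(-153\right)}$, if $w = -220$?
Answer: $\frac{48280}{1625108899} \approx 2.9709 \cdot 10^{-5}$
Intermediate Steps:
$\frac{1}{\frac{39722 - 43821}{-15111 - 33169} + w \left(-153\right)} = \frac{1}{\frac{39722 - 43821}{-15111 - 33169} - -33660} = \frac{1}{- \frac{4099}{-48280} + 33660} = \frac{1}{\left(-4099\right) \left(- \frac{1}{48280}\right) + 33660} = \frac{1}{\frac{4099}{48280} + 33660} = \frac{1}{\frac{1625108899}{48280}} = \frac{48280}{1625108899}$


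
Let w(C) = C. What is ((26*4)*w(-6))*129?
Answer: -80496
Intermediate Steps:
((26*4)*w(-6))*129 = ((26*4)*(-6))*129 = (104*(-6))*129 = -624*129 = -80496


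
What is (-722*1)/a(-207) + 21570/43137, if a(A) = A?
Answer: 3956656/992151 ≈ 3.9880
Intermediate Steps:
(-722*1)/a(-207) + 21570/43137 = -722*1/(-207) + 21570/43137 = -722*(-1/207) + 21570*(1/43137) = 722/207 + 7190/14379 = 3956656/992151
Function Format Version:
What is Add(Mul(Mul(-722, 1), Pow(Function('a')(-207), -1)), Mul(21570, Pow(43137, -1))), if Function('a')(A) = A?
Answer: Rational(3956656, 992151) ≈ 3.9880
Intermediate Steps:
Add(Mul(Mul(-722, 1), Pow(Function('a')(-207), -1)), Mul(21570, Pow(43137, -1))) = Add(Mul(Mul(-722, 1), Pow(-207, -1)), Mul(21570, Pow(43137, -1))) = Add(Mul(-722, Rational(-1, 207)), Mul(21570, Rational(1, 43137))) = Add(Rational(722, 207), Rational(7190, 14379)) = Rational(3956656, 992151)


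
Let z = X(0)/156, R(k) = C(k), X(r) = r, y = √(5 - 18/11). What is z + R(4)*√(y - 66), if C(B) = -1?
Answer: -I*√(7986 - 11*√407)/11 ≈ -8.0104*I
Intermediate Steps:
y = √407/11 (y = √(5 - 18*1/11) = √(5 - 18/11) = √(37/11) = √407/11 ≈ 1.8340)
R(k) = -1
z = 0 (z = 0/156 = 0*(1/156) = 0)
z + R(4)*√(y - 66) = 0 - √(√407/11 - 66) = 0 - √(-66 + √407/11) = -√(-66 + √407/11)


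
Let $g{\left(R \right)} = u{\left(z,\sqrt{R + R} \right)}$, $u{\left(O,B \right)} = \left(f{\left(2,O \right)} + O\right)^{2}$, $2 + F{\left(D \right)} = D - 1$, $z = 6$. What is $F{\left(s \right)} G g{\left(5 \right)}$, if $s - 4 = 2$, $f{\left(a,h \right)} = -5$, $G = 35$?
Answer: $105$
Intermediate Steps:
$s = 6$ ($s = 4 + 2 = 6$)
$F{\left(D \right)} = -3 + D$ ($F{\left(D \right)} = -2 + \left(D - 1\right) = -2 + \left(-1 + D\right) = -3 + D$)
$u{\left(O,B \right)} = \left(-5 + O\right)^{2}$
$g{\left(R \right)} = 1$ ($g{\left(R \right)} = \left(-5 + 6\right)^{2} = 1^{2} = 1$)
$F{\left(s \right)} G g{\left(5 \right)} = \left(-3 + 6\right) 35 \cdot 1 = 3 \cdot 35 \cdot 1 = 105 \cdot 1 = 105$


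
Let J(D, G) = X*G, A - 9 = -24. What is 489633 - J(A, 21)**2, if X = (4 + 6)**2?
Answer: -3920367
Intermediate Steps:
X = 100 (X = 10**2 = 100)
A = -15 (A = 9 - 24 = -15)
J(D, G) = 100*G
489633 - J(A, 21)**2 = 489633 - (100*21)**2 = 489633 - 1*2100**2 = 489633 - 1*4410000 = 489633 - 4410000 = -3920367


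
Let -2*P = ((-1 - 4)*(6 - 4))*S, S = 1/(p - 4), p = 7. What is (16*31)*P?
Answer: 2480/3 ≈ 826.67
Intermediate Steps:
S = 1/3 (S = 1/(7 - 4) = 1/3 ≈ 0.33333)
P = 5/3 (P = -(-1 - 4)*(6 - 4)/(2*3) = -(-5*2)/(2*3) = -(-5)/3 = -1/2*(-10/3) = 5/3 ≈ 1.6667)
(16*31)*P = (16*31)*(5/3) = 496*(5/3) = 2480/3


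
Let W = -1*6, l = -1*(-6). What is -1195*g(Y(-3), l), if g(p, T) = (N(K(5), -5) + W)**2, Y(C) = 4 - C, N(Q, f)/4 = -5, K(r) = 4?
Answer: -807820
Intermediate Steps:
l = 6
N(Q, f) = -20 (N(Q, f) = 4*(-5) = -20)
W = -6
g(p, T) = 676 (g(p, T) = (-20 - 6)**2 = (-26)**2 = 676)
-1195*g(Y(-3), l) = -1195*676 = -807820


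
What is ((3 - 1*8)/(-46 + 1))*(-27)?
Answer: -3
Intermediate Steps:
((3 - 1*8)/(-46 + 1))*(-27) = ((3 - 8)/(-45))*(-27) = -1/45*(-5)*(-27) = (1/9)*(-27) = -3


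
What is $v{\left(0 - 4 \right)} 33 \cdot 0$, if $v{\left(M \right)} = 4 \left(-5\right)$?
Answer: $0$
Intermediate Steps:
$v{\left(M \right)} = -20$
$v{\left(0 - 4 \right)} 33 \cdot 0 = \left(-20\right) 33 \cdot 0 = \left(-660\right) 0 = 0$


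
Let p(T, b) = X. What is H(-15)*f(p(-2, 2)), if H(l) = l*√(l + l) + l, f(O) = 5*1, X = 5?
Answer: -75 - 75*I*√30 ≈ -75.0 - 410.79*I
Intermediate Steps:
p(T, b) = 5
f(O) = 5
H(l) = l + √2*l^(3/2) (H(l) = l*√(2*l) + l = l*(√2*√l) + l = √2*l^(3/2) + l = l + √2*l^(3/2))
H(-15)*f(p(-2, 2)) = (-15 + √2*(-15)^(3/2))*5 = (-15 + √2*(-15*I*√15))*5 = (-15 - 15*I*√30)*5 = -75 - 75*I*√30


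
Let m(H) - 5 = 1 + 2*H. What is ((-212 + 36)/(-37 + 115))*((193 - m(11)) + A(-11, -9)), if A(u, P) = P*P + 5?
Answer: -22088/39 ≈ -566.36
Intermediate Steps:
m(H) = 6 + 2*H (m(H) = 5 + (1 + 2*H) = 6 + 2*H)
A(u, P) = 5 + P**2 (A(u, P) = P**2 + 5 = 5 + P**2)
((-212 + 36)/(-37 + 115))*((193 - m(11)) + A(-11, -9)) = ((-212 + 36)/(-37 + 115))*((193 - (6 + 2*11)) + (5 + (-9)**2)) = (-176/78)*((193 - (6 + 22)) + (5 + 81)) = (-176*1/78)*((193 - 1*28) + 86) = -88*((193 - 28) + 86)/39 = -88*(165 + 86)/39 = -88/39*251 = -22088/39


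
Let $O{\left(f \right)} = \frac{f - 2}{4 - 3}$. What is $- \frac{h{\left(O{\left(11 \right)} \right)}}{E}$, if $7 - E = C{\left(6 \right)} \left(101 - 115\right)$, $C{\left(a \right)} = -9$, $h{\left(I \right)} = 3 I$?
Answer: $\frac{27}{119} \approx 0.22689$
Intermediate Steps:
$O{\left(f \right)} = -2 + f$ ($O{\left(f \right)} = \frac{-2 + f}{1} = \left(-2 + f\right) 1 = -2 + f$)
$E = -119$ ($E = 7 - - 9 \left(101 - 115\right) = 7 - \left(-9\right) \left(-14\right) = 7 - 126 = -119$)
$- \frac{h{\left(O{\left(11 \right)} \right)}}{E} = - \frac{3 \left(-2 + 11\right)}{-119} = - \frac{3 \cdot 9 \left(-1\right)}{119} = - \frac{27 \left(-1\right)}{119} = \left(-1\right) \left(- \frac{27}{119}\right) = \frac{27}{119}$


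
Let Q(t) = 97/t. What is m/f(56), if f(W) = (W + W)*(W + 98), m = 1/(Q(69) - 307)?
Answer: -69/363691328 ≈ -1.8972e-7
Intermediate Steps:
m = -69/21086 (m = 1/(97/69 - 307) = 1/(-21086/69) = -69/21086 ≈ -0.0032723)
f(W) = 2*W*(98 + W) (f(W) = (2*W)*(98 + W) = 2*W*(98 + W))
m/f(56) = -69*1/(112*(98 + 56))/21086 = -69/(21086*(2*56*154)) = -69/21086/17248 = -69/21086*1/17248 = -69/363691328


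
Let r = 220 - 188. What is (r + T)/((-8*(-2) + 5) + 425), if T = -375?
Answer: -343/446 ≈ -0.76906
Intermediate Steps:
r = 32
(r + T)/((-8*(-2) + 5) + 425) = (32 - 375)/((-8*(-2) + 5) + 425) = -343/((16 + 5) + 425) = -343/(21 + 425) = -343/446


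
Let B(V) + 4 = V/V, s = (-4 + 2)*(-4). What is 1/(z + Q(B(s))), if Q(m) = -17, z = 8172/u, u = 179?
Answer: 179/5129 ≈ 0.034900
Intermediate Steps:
s = 8 (s = -2*(-4) = 8)
z = 8172/179 ≈ 45.654
B(V) = -3 (B(V) = -4 + V/V = -4 + 1 = -3)
1/(z + Q(B(s))) = 1/(8172/179 - 17) = 1/(5129/179) = 179/5129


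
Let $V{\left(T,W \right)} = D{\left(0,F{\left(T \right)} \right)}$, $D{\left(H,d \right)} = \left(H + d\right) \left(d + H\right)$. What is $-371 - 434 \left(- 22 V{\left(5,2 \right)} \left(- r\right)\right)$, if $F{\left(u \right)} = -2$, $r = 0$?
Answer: $-371$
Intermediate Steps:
$D{\left(H,d \right)} = \left(H + d\right)^{2}$ ($D{\left(H,d \right)} = \left(H + d\right) \left(H + d\right) = \left(H + d\right)^{2}$)
$V{\left(T,W \right)} = 4$ ($V{\left(T,W \right)} = \left(0 - 2\right)^{2} = \left(-2\right)^{2} = 4$)
$-371 - 434 \left(- 22 V{\left(5,2 \right)} \left(- r\right)\right) = -371 - 434 \left(- 22 \cdot 4 \left(\left(-1\right) 0\right)\right) = -371 - 434 \left(- 22 \cdot 4 \cdot 0\right) = -371 - 434 \left(\left(-22\right) 0\right) = -371 - 0 = -371 + 0 = -371$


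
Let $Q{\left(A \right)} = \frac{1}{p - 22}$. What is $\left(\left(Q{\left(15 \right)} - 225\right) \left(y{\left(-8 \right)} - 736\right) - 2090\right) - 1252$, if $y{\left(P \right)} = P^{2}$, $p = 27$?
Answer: $\frac{738618}{5} \approx 1.4772 \cdot 10^{5}$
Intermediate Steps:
$Q{\left(A \right)} = \frac{1}{5}$ ($Q{\left(A \right)} = \frac{1}{27 - 22} = \frac{1}{5}$)
$\left(\left(Q{\left(15 \right)} - 225\right) \left(y{\left(-8 \right)} - 736\right) - 2090\right) - 1252 = \left(\left(\frac{1}{5} - 225\right) \left(\left(-8\right)^{2} - 736\right) - 2090\right) - 1252 = \left(- \frac{1124 \left(64 - 736\right)}{5} - 2090\right) - 1252 = \left(\left(- \frac{1124}{5}\right) \left(-672\right) - 2090\right) - 1252 = \left(\frac{755328}{5} - 2090\right) - 1252 = \frac{744878}{5} - 1252 = \frac{738618}{5}$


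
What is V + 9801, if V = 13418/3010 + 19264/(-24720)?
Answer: 4559616722/465045 ≈ 9804.7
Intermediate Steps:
V = 1710677/465045 (V = 13418*(1/3010) + 19264*(-1/24720) = 6709/1505 - 1204/1545 = 1710677/465045 ≈ 3.6785)
V + 9801 = 1710677/465045 + 9801 = 4559616722/465045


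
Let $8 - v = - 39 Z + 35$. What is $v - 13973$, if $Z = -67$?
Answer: $-16613$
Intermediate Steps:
$v = -2640$ ($v = 8 - \left(\left(-39\right) \left(-67\right) + 35\right) = 8 - \left(2613 + 35\right) = 8 - 2648 = -2640$)
$v - 13973 = -2640 - 13973 = -16613$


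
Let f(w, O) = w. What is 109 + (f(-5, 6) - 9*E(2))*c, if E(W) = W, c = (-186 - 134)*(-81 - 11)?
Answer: -677011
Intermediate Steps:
c = 29440 (c = -320*(-92) = 29440)
109 + (f(-5, 6) - 9*E(2))*c = 109 + (-5 - 9*2)*29440 = 109 + (-5 - 18)*29440 = 109 - 23*29440 = 109 - 677120 = -677011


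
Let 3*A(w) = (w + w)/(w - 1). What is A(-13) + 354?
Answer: 7447/21 ≈ 354.62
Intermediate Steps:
A(w) = 2*w/(3*(-1 + w)) (A(w) = ((w + w)/(w - 1))/3 = ((2*w)/(-1 + w))/3 = (2*w/(-1 + w))/3 = 2*w/(3*(-1 + w)))
A(-13) + 354 = (⅔)*(-13)/(-1 - 13) + 354 = (⅔)*(-13)/(-14) + 354 = (⅔)*(-13)*(-1/14) + 354 = 13/21 + 354 = 7447/21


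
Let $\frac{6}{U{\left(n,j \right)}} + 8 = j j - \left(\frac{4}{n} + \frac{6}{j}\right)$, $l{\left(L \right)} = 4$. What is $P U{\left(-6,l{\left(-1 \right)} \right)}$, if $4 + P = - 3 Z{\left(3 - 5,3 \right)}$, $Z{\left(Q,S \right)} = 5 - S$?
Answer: $- \frac{360}{43} \approx -8.3721$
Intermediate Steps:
$P = -10$ ($P = -4 - 3 \left(5 - 3\right) = -4 - 6 = -10$)
$U{\left(n,j \right)} = \frac{6}{-8 + j^{2} - \frac{6}{j} - \frac{4}{n}}$ ($U{\left(n,j \right)} = \frac{6}{-8 - \left(\frac{4}{n} + \frac{6}{j} - j j\right)} = \frac{6}{-8 - \left(- j^{2} + \frac{4}{n} + \frac{6}{j}\right)} = \frac{6}{-8 + j^{2} - \frac{6}{j} - \frac{4}{n}}$)
$P U{\left(-6,l{\left(-1 \right)} \right)} = - 10 \cdot 6 \cdot 4 \left(-6\right) \frac{1}{\left(-6\right) \left(-6\right) - 16 - 6 \cdot 4^{3} - 32 \left(-6\right)} = - 10 \cdot 6 \cdot 4 \left(-6\right) \frac{1}{36 - 16 - 384 + 192} = - 10 \cdot 6 \cdot 4 \left(-6\right) \frac{1}{-172} = - 10 \cdot 6 \cdot 4 \left(-6\right) \left(- \frac{1}{172}\right) = \left(-10\right) \frac{36}{43} = - \frac{360}{43}$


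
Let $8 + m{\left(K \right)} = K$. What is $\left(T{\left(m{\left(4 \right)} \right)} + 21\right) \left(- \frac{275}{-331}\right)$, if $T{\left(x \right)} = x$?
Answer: $\frac{4675}{331} \approx 14.124$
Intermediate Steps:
$m{\left(K \right)} = -8 + K$
$\left(T{\left(m{\left(4 \right)} \right)} + 21\right) \left(- \frac{275}{-331}\right) = \left(\left(-8 + 4\right) + 21\right) \left(- \frac{275}{-331}\right) = \left(-4 + 21\right) \left(\left(-275\right) \left(- \frac{1}{331}\right)\right) = 17 \cdot \frac{275}{331} = \frac{4675}{331}$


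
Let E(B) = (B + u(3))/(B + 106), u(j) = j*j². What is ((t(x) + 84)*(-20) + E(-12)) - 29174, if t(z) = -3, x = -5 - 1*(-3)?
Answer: -2894621/94 ≈ -30794.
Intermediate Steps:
u(j) = j³
x = -2 (x = -5 + 3 = -2)
E(B) = (27 + B)/(106 + B) (E(B) = (B + 3³)/(B + 106) = (B + 27)/(106 + B) = (27 + B)/(106 + B))
((t(x) + 84)*(-20) + E(-12)) - 29174 = ((-3 + 84)*(-20) + (27 - 12)/(106 - 12)) - 29174 = (81*(-20) + 15/94) - 29174 = (-1620 + (1/94)*15) - 29174 = (-1620 + 15/94) - 29174 = -152265/94 - 29174 = -2894621/94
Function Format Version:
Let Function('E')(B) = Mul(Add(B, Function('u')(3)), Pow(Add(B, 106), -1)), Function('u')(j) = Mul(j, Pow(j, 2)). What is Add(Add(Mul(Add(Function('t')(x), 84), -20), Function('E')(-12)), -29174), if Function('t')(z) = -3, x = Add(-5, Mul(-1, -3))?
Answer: Rational(-2894621, 94) ≈ -30794.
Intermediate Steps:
Function('u')(j) = Pow(j, 3)
x = -2 (x = Add(-5, 3) = -2)
Function('E')(B) = Mul(Pow(Add(106, B), -1), Add(27, B)) (Function('E')(B) = Mul(Add(B, Pow(3, 3)), Pow(Add(B, 106), -1)) = Mul(Add(B, 27), Pow(Add(106, B), -1)) = Mul(Add(27, B), Pow(Add(106, B), -1)) = Mul(Pow(Add(106, B), -1), Add(27, B)))
Add(Add(Mul(Add(Function('t')(x), 84), -20), Function('E')(-12)), -29174) = Add(Add(Mul(Add(-3, 84), -20), Mul(Pow(Add(106, -12), -1), Add(27, -12))), -29174) = Add(Add(Mul(81, -20), Mul(Pow(94, -1), 15)), -29174) = Add(Add(-1620, Mul(Rational(1, 94), 15)), -29174) = Add(Add(-1620, Rational(15, 94)), -29174) = Add(Rational(-152265, 94), -29174) = Rational(-2894621, 94)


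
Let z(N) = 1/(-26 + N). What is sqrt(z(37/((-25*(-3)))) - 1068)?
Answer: I*sqrt(3908563167)/1913 ≈ 32.681*I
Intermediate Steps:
sqrt(z(37/((-25*(-3)))) - 1068) = sqrt(1/(-26 + 37/((-25*(-3)))) - 1068) = sqrt(1/(-26 + 37/75) - 1068) = sqrt(1/(-1913/75) - 1068) = sqrt(-75/1913 - 1068) = sqrt(-2043159/1913) = I*sqrt(3908563167)/1913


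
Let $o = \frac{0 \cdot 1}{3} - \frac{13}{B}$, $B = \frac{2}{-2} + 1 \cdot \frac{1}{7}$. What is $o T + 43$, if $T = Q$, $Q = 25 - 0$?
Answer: $\frac{2533}{6} \approx 422.17$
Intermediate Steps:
$Q = 25$ ($Q = 25 + 0 = 25$)
$B = - \frac{6}{7}$ ($B = 2 \left(- \frac{1}{2}\right) + 1 \cdot \frac{1}{7} = -1 + \frac{1}{7} = - \frac{6}{7} \approx -0.85714$)
$T = 25$
$o = \frac{91}{6}$ ($o = \frac{0 \cdot 1}{3} - \frac{13}{- \frac{6}{7}} = 0 \cdot \frac{1}{3} - - \frac{91}{6} = 0 + \frac{91}{6} = \frac{91}{6} \approx 15.167$)
$o T + 43 = \frac{91}{6} \cdot 25 + 43 = \frac{2275}{6} + 43 = \frac{2533}{6}$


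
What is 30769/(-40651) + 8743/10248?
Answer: 5727283/59513064 ≈ 0.096236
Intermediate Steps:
30769/(-40651) + 8743/10248 = 30769*(-1/40651) + 8743*(1/10248) = -30769/40651 + 1249/1464 = 5727283/59513064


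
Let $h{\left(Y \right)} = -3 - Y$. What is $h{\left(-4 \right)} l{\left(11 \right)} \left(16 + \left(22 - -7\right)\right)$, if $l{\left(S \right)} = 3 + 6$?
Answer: $405$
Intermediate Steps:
$l{\left(S \right)} = 9$
$h{\left(-4 \right)} l{\left(11 \right)} \left(16 + \left(22 - -7\right)\right) = \left(-3 - -4\right) 9 \left(16 + \left(22 - -7\right)\right) = \left(-3 + 4\right) 9 \left(16 + \left(22 + 7\right)\right) = 1 \cdot 9 \left(16 + 29\right) = 9 \cdot 45 = 405$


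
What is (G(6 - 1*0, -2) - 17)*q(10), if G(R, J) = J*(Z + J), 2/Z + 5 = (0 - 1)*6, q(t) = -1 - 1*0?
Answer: 139/11 ≈ 12.636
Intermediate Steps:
q(t) = -1 (q(t) = -1 + 0 = -1)
Z = -2/11 (Z = 2/(-5 + (0 - 1)*6) = 2/(-5 - 1*6) = 2/(-5 - 6) = 2/(-11) = 2*(-1/11) = -2/11 ≈ -0.18182)
G(R, J) = J*(-2/11 + J)
(G(6 - 1*0, -2) - 17)*q(10) = ((1/11)*(-2)*(-2 + 11*(-2)) - 17)*(-1) = ((1/11)*(-2)*(-2 - 22) - 17)*(-1) = ((1/11)*(-2)*(-24) - 17)*(-1) = (48/11 - 17)*(-1) = -139/11*(-1) = 139/11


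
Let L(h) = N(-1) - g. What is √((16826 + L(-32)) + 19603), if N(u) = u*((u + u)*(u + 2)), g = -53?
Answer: 2*√9121 ≈ 191.01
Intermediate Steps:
N(u) = 2*u²*(2 + u) (N(u) = u*((2*u)*(2 + u)) = u*(2*u*(2 + u)) = 2*u²*(2 + u))
L(h) = 55 (L(h) = 2*(-1)²*(2 - 1) - 1*(-53) = 2*1*1 + 53 = 2 + 53 = 55)
√((16826 + L(-32)) + 19603) = √((16826 + 55) + 19603) = √(16881 + 19603) = √36484 = 2*√9121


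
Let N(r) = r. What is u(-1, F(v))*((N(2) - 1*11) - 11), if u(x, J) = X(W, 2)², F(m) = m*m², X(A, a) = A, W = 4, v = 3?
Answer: -320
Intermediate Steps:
F(m) = m³
u(x, J) = 16 (u(x, J) = 4² = 16)
u(-1, F(v))*((N(2) - 1*11) - 11) = 16*((2 - 1*11) - 11) = 16*((2 - 11) - 11) = 16*(-9 - 11) = 16*(-20) = -320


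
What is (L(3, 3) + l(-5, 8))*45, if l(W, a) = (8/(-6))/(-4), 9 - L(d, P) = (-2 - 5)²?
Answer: -1785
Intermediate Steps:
L(d, P) = -40 (L(d, P) = 9 - (-2 - 5)² = 9 - 1*(-7)² = 9 - 1*49 = 9 - 49 = -40)
l(W, a) = ⅓ (l(W, a) = (8*(-⅙))*(-¼) = -4/3*(-¼) = ⅓)
(L(3, 3) + l(-5, 8))*45 = (-40 + ⅓)*45 = -119/3*45 = -1785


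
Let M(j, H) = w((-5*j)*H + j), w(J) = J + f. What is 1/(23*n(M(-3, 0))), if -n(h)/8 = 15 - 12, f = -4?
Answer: -1/552 ≈ -0.0018116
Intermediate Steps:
w(J) = -4 + J (w(J) = J - 4 = -4 + J)
M(j, H) = -4 + j - 5*H*j (M(j, H) = -4 + ((-5*j)*H + j) = -4 + (-5*H*j + j) = -4 + (j - 5*H*j) = -4 + j - 5*H*j)
n(h) = -24 (n(h) = -8*(15 - 12) = -8*3 = -24)
1/(23*n(M(-3, 0))) = 1/(23*(-24)) = 1/(-552) = -1/552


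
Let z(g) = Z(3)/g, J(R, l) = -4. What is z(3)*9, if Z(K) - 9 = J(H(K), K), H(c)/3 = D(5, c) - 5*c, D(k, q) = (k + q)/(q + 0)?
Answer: 15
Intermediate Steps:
D(k, q) = (k + q)/q
H(c) = -15*c + 3*(5 + c)/c (H(c) = 3*((5 + c)/c - 5*c) = 3*(-5*c + (5 + c)/c) = -15*c + 3*(5 + c)/c)
Z(K) = 5 (Z(K) = 9 - 4 = 5)
z(g) = 5/g
z(3)*9 = (5/3)*9 = 15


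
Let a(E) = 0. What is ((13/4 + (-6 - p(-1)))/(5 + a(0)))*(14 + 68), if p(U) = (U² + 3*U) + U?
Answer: 41/10 ≈ 4.1000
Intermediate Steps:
p(U) = U² + 4*U
((13/4 + (-6 - p(-1)))/(5 + a(0)))*(14 + 68) = ((13/4 + (-6 - (-1)*(4 - 1)))/(5 + 0))*(14 + 68) = ((13*(¼) + (-6 - (-1)*3))/5)*82 = ((13/4 + (-6 - 1*(-3)))*(⅕))*82 = ((13/4 + (-6 + 3))*(⅕))*82 = ((13/4 - 3)*(⅕))*82 = ((¼)*(⅕))*82 = (1/20)*82 = 41/10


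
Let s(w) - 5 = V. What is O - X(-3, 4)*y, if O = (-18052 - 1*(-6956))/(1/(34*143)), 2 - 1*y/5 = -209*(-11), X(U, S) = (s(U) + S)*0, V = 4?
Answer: -53948752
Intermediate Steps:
s(w) = 9 (s(w) = 5 + 4 = 9)
X(U, S) = 0 (X(U, S) = (9 + S)*0 = 0)
y = -11485 (y = 10 - (-1045)*(-11) = 10 - 5*2299 = 10 - 11495 = -11485)
O = -53948752 (O = (-18052 + 6956)/(1/4862) = -11096/1/4862 = -11096*4862 = -53948752)
O - X(-3, 4)*y = -53948752 - 0*(-11485) = -53948752 - 1*0 = -53948752 + 0 = -53948752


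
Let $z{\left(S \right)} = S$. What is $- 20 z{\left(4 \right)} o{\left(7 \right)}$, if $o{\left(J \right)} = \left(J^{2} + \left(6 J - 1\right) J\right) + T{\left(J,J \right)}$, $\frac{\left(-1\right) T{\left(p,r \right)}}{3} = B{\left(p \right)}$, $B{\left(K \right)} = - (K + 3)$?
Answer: $-29280$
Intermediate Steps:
$B{\left(K \right)} = -3 - K$ ($B{\left(K \right)} = - (3 + K) = -3 - K$)
$T{\left(p,r \right)} = 9 + 3 p$ ($T{\left(p,r \right)} = - 3 \left(-3 - p\right) = 9 + 3 p$)
$o{\left(J \right)} = 9 + J^{2} + 3 J + J \left(-1 + 6 J\right)$ ($o{\left(J \right)} = \left(J^{2} + \left(6 J - 1\right) J\right) + \left(9 + 3 J\right) = \left(J^{2} + \left(-1 + 6 J\right) J\right) + \left(9 + 3 J\right) = \left(J^{2} + J \left(-1 + 6 J\right)\right) + \left(9 + 3 J\right) = 9 + J^{2} + 3 J + J \left(-1 + 6 J\right)$)
$- 20 z{\left(4 \right)} o{\left(7 \right)} = \left(-20\right) 4 \left(9 + 2 \cdot 7 + 7 \cdot 7^{2}\right) = - 80 \left(9 + 14 + 7 \cdot 49\right) = - 80 \left(9 + 14 + 343\right) = \left(-80\right) 366 = -29280$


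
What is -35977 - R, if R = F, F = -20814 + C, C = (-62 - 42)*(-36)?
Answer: -18907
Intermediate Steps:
C = 3744 (C = -104*(-36) = 3744)
F = -17070 (F = -20814 + 3744 = -17070)
R = -17070
-35977 - R = -35977 - 1*(-17070) = -35977 + 17070 = -18907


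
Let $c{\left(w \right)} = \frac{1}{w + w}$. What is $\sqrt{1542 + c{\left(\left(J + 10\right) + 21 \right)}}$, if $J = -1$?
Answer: $\frac{\sqrt{1387815}}{30} \approx 39.268$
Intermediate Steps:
$c{\left(w \right)} = \frac{1}{2 w}$
$\sqrt{1542 + c{\left(\left(J + 10\right) + 21 \right)}} = \sqrt{1542 + \frac{1}{2 \left(\left(-1 + 10\right) + 21\right)}} = \sqrt{1542 + \frac{1}{2 \left(9 + 21\right)}} = \sqrt{1542 + \frac{1}{2 \cdot 30}} = \sqrt{1542 + \frac{1}{2} \cdot \frac{1}{30}} = \sqrt{1542 + \frac{1}{60}} = \sqrt{\frac{92521}{60}} = \frac{\sqrt{1387815}}{30}$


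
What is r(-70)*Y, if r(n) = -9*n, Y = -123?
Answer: -77490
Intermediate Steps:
r(-70)*Y = -9*(-70)*(-123) = 630*(-123) = -77490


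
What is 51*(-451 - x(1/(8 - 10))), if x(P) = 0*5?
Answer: -23001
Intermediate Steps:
x(P) = 0
51*(-451 - x(1/(8 - 10))) = 51*(-451 - 1*0) = 51*(-451 + 0) = 51*(-451) = -23001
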